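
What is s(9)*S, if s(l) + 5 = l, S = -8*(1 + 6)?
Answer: -224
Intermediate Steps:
S = -56 (S = -8*7 = -56)
s(l) = -5 + l
s(9)*S = (-5 + 9)*(-56) = 4*(-56) = -224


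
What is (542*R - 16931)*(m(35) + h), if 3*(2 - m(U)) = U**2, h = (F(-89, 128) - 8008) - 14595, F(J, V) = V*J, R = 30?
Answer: 69249884/3 ≈ 2.3083e+7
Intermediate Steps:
F(J, V) = J*V
h = -33995 (h = (-89*128 - 8008) - 14595 = (-11392 - 8008) - 14595 = -19400 - 14595 = -33995)
m(U) = 2 - U**2/3
(542*R - 16931)*(m(35) + h) = (542*30 - 16931)*((2 - 1/3*35**2) - 33995) = (16260 - 16931)*((2 - 1/3*1225) - 33995) = -671*((2 - 1225/3) - 33995) = -671*(-1219/3 - 33995) = -671*(-103204/3) = 69249884/3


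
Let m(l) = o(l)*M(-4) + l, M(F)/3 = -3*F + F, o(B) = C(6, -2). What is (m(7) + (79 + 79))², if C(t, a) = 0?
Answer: 27225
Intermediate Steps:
o(B) = 0
M(F) = -6*F (M(F) = 3*(-3*F + F) = 3*(-2*F) = -6*F)
m(l) = l (m(l) = 0*(-6*(-4)) + l = 0*24 + l = 0 + l = l)
(m(7) + (79 + 79))² = (7 + (79 + 79))² = (7 + 158)² = 165² = 27225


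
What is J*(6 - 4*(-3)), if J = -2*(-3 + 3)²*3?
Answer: 0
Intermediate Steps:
J = 0 (J = -2*0²*3 = -2*0*3 = 0*3 = 0)
J*(6 - 4*(-3)) = 0*(6 - 4*(-3)) = 0*(6 + 12) = 0*18 = 0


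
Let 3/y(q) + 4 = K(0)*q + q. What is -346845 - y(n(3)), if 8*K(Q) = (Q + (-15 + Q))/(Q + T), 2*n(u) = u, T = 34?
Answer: -487315593/1405 ≈ -3.4684e+5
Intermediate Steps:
n(u) = u/2
K(Q) = (-15 + 2*Q)/(8*(34 + Q)) (K(Q) = ((Q + (-15 + Q))/(Q + 34))/8 = ((-15 + 2*Q)/(34 + Q))/8 = (-15 + 2*Q)/(8*(34 + Q)))
y(q) = 3/(-4 + 257*q/272) (y(q) = 3/(-4 + (((-15 + 2*0)/(8*(34 + 0)))*q + q)) = 3/(-4 + (((1/8)*(-15 + 0)/34)*q + q)) = 3/(-4 + (((1/8)*(1/34)*(-15))*q + q)) = 3/(-4 + (-15*q/272 + q)) = 3/(-4 + 257*q/272))
-346845 - y(n(3)) = -346845 - 816/(-1088 + 257*((1/2)*3)) = -346845 - 816/(-1088 + 257*(3/2)) = -346845 - 816/(-1088 + 771/2) = -346845 - 816/(-1405/2) = -346845 - 816*(-2)/1405 = -346845 - 1*(-1632/1405) = -346845 + 1632/1405 = -487315593/1405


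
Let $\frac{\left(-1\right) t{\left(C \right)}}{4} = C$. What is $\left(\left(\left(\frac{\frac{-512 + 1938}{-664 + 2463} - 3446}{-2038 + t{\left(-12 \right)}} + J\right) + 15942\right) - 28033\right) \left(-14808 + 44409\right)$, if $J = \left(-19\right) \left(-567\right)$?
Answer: $- \frac{69743733857226}{1790005} \approx -3.8963 \cdot 10^{7}$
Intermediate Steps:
$t{\left(C \right)} = - 4 C$
$J = 10773$
$\left(\left(\left(\frac{\frac{-512 + 1938}{-664 + 2463} - 3446}{-2038 + t{\left(-12 \right)}} + J\right) + 15942\right) - 28033\right) \left(-14808 + 44409\right) = \left(\left(\left(\frac{\frac{-512 + 1938}{-664 + 2463} - 3446}{-2038 - -48} + 10773\right) + 15942\right) - 28033\right) \left(-14808 + 44409\right) = \left(\left(\left(\frac{\frac{1426}{1799} - 3446}{-2038 + 48} + 10773\right) + 15942\right) - 28033\right) 29601 = \left(\left(\left(\frac{1426 \cdot \frac{1}{1799} - 3446}{-1990} + 10773\right) + 15942\right) - 28033\right) 29601 = \left(\left(\left(\left(\frac{1426}{1799} - 3446\right) \left(- \frac{1}{1990}\right) + 10773\right) + 15942\right) - 28033\right) 29601 = \left(\left(\left(\left(- \frac{6197928}{1799}\right) \left(- \frac{1}{1990}\right) + 10773\right) + 15942\right) - 28033\right) 29601 = \left(\left(\left(\frac{3098964}{1790005} + 10773\right) + 15942\right) - 28033\right) 29601 = \left(\left(\frac{19286822829}{1790005} + 15942\right) - 28033\right) 29601 = \left(\frac{47823082539}{1790005} - 28033\right) 29601 = \left(- \frac{2356127626}{1790005}\right) 29601 = - \frac{69743733857226}{1790005}$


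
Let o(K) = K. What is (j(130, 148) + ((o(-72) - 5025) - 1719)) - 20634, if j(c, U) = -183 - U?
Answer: -27781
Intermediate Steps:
(j(130, 148) + ((o(-72) - 5025) - 1719)) - 20634 = ((-183 - 1*148) + ((-72 - 5025) - 1719)) - 20634 = ((-183 - 148) + (-5097 - 1719)) - 20634 = (-331 - 6816) - 20634 = -7147 - 20634 = -27781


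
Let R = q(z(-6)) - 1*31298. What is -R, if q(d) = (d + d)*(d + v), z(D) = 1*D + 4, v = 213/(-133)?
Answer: 4160718/133 ≈ 31284.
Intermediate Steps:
v = -213/133 (v = 213*(-1/133) = -213/133 ≈ -1.6015)
z(D) = 4 + D (z(D) = D + 4 = 4 + D)
q(d) = 2*d*(-213/133 + d) (q(d) = (d + d)*(d - 213/133) = (2*d)*(-213/133 + d) = 2*d*(-213/133 + d))
R = -4160718/133 (R = 2*(4 - 6)*(-213 + 133*(4 - 6))/133 - 1*31298 = (2/133)*(-2)*(-213 + 133*(-2)) - 31298 = (2/133)*(-2)*(-213 - 266) - 31298 = (2/133)*(-2)*(-479) - 31298 = 1916/133 - 31298 = -4160718/133 ≈ -31284.)
-R = -1*(-4160718/133) = 4160718/133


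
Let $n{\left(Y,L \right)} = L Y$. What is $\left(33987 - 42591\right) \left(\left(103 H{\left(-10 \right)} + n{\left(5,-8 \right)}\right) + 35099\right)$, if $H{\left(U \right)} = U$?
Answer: $-292785516$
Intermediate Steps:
$\left(33987 - 42591\right) \left(\left(103 H{\left(-10 \right)} + n{\left(5,-8 \right)}\right) + 35099\right) = \left(33987 - 42591\right) \left(\left(103 \left(-10\right) - 40\right) + 35099\right) = - 8604 \left(\left(-1030 - 40\right) + 35099\right) = - 8604 \left(-1070 + 35099\right) = \left(-8604\right) 34029 = -292785516$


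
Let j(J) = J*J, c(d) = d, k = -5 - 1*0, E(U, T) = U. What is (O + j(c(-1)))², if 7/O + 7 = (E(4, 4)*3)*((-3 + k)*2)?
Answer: 36864/39601 ≈ 0.93089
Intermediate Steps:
k = -5 (k = -5 + 0 = -5)
j(J) = J²
O = -7/199 (O = 7/(-7 + (4*3)*((-3 - 5)*2)) = 7/(-7 + 12*(-8*2)) = 7/(-7 + 12*(-16)) = 7/(-7 - 192) = 7/(-199) = 7*(-1/199) = -7/199 ≈ -0.035176)
(O + j(c(-1)))² = (-7/199 + (-1)²)² = (-7/199 + 1)² = (192/199)² = 36864/39601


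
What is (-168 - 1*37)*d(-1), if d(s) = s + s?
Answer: 410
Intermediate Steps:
d(s) = 2*s
(-168 - 1*37)*d(-1) = (-168 - 1*37)*(2*(-1)) = (-168 - 37)*(-2) = -205*(-2) = 410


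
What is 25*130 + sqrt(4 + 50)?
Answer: 3250 + 3*sqrt(6) ≈ 3257.3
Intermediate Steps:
25*130 + sqrt(4 + 50) = 3250 + sqrt(54) = 3250 + 3*sqrt(6)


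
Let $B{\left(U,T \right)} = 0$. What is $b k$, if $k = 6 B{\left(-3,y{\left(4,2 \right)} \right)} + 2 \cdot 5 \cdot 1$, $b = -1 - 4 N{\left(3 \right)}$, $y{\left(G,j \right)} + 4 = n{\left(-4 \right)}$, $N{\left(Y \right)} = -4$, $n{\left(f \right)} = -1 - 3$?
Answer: $150$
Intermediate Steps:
$n{\left(f \right)} = -4$
$y{\left(G,j \right)} = -8$ ($y{\left(G,j \right)} = -4 - 4 = -8$)
$b = 15$ ($b = -1 - -16 = -1 + 16 = 15$)
$k = 10$ ($k = 6 \cdot 0 + 2 \cdot 5 \cdot 1 = 0 + 10 \cdot 1 = 0 + 10 = 10$)
$b k = 15 \cdot 10 = 150$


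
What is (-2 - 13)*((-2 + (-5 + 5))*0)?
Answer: 0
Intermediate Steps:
(-2 - 13)*((-2 + (-5 + 5))*0) = -15*(-2 + 0)*0 = -(-30)*0 = -15*0 = 0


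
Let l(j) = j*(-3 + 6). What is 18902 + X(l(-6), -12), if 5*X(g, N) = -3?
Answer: 94507/5 ≈ 18901.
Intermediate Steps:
l(j) = 3*j (l(j) = j*3 = 3*j)
X(g, N) = -3/5 (X(g, N) = (1/5)*(-3) = -3/5)
18902 + X(l(-6), -12) = 18902 - 3/5 = 94507/5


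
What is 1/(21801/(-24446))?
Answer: -24446/21801 ≈ -1.1213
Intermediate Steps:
1/(21801/(-24446)) = 1/(21801*(-1/24446)) = 1/(-21801/24446) = -24446/21801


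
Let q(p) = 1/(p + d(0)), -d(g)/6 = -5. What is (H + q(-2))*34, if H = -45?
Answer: -21403/14 ≈ -1528.8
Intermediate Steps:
d(g) = 30 (d(g) = -6*(-5) = 30)
q(p) = 1/(30 + p) (q(p) = 1/(p + 30) = 1/(30 + p))
(H + q(-2))*34 = (-45 + 1/(30 - 2))*34 = (-45 + 1/28)*34 = -1259/28*34 = -21403/14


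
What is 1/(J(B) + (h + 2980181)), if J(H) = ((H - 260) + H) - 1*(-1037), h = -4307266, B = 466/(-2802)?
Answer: -1401/1858157974 ≈ -7.5397e-7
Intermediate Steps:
B = -233/1401 (B = 466*(-1/2802) = -233/1401 ≈ -0.16631)
J(H) = 777 + 2*H (J(H) = ((-260 + H) + H) + 1037 = (-260 + 2*H) + 1037 = 777 + 2*H)
1/(J(B) + (h + 2980181)) = 1/((777 + 2*(-233/1401)) + (-4307266 + 2980181)) = 1/((777 - 466/1401) - 1327085) = 1/(1088111/1401 - 1327085) = 1/(-1858157974/1401) = -1401/1858157974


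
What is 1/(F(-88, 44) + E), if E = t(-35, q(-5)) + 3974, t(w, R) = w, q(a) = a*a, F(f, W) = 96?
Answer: 1/4035 ≈ 0.00024783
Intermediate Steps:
q(a) = a²
E = 3939 (E = -35 + 3974 = 3939)
1/(F(-88, 44) + E) = 1/(96 + 3939) = 1/4035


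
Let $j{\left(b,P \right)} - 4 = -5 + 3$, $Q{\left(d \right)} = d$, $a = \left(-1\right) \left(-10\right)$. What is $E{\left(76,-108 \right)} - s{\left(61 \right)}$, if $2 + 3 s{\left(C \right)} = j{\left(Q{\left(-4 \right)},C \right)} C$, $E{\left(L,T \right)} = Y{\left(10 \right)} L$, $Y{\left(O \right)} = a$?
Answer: $720$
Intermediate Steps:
$a = 10$
$j{\left(b,P \right)} = 2$ ($j{\left(b,P \right)} = 4 + \left(-5 + 3\right) = 4 - 2 = 2$)
$Y{\left(O \right)} = 10$
$E{\left(L,T \right)} = 10 L$
$s{\left(C \right)} = - \frac{2}{3} + \frac{2 C}{3}$
$E{\left(76,-108 \right)} - s{\left(61 \right)} = 10 \cdot 76 - \left(- \frac{2}{3} + \frac{2}{3} \cdot 61\right) = 760 - \left(- \frac{2}{3} + \frac{122}{3}\right) = 760 - 40 = 720$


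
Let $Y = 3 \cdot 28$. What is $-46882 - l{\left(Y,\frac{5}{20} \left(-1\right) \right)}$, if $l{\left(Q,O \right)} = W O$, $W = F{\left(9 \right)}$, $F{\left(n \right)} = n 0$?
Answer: $-46882$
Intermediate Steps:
$F{\left(n \right)} = 0$
$W = 0$
$Y = 84$
$l{\left(Q,O \right)} = 0$ ($l{\left(Q,O \right)} = 0 O = 0$)
$-46882 - l{\left(Y,\frac{5}{20} \left(-1\right) \right)} = -46882 - 0 = -46882 + 0 = -46882$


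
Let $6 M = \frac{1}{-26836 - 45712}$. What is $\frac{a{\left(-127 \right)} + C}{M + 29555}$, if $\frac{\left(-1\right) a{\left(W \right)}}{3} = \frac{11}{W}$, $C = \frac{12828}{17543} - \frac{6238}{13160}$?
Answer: $\frac{117840594349986}{6735705723017490565} \approx 1.7495 \cdot 10^{-5}$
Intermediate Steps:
$M = - \frac{1}{435288}$ ($M = \frac{1}{6 \left(-26836 - 45712\right)} = \frac{1}{6 \left(-72548\right)} = \frac{1}{6} \left(- \frac{1}{72548}\right) = - \frac{1}{435288} \approx -2.2973 \cdot 10^{-6}$)
$C = \frac{29691623}{115432940}$ ($C = 12828 \cdot \frac{1}{17543} - \frac{3119}{6580} = \frac{12828}{17543} - \frac{3119}{6580} = \frac{29691623}{115432940} \approx 0.25722$)
$a{\left(W \right)} = - \frac{33}{W}$ ($a{\left(W \right)} = - 3 \frac{11}{W} = - \frac{33}{W}$)
$\frac{a{\left(-127 \right)} + C}{M + 29555} = \frac{- \frac{33}{-127} + \frac{29691623}{115432940}}{- \frac{1}{435288} + 29555} = \frac{\left(-33\right) \left(- \frac{1}{127}\right) + \frac{29691623}{115432940}}{\frac{12864936839}{435288}} = \left(\frac{33}{127} + \frac{29691623}{115432940}\right) \frac{435288}{12864936839} = \frac{7580123141}{14659983380} \cdot \frac{435288}{12864936839} = \frac{117840594349986}{6735705723017490565}$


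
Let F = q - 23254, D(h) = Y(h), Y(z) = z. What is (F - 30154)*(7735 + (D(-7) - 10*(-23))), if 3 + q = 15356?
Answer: -302841690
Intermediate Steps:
q = 15353 (q = -3 + 15356 = 15353)
D(h) = h
F = -7901 (F = 15353 - 23254 = -7901)
(F - 30154)*(7735 + (D(-7) - 10*(-23))) = (-7901 - 30154)*(7735 + (-7 - 10*(-23))) = -38055*(7735 + (-7 + 230)) = -38055*(7735 + 223) = -38055*7958 = -302841690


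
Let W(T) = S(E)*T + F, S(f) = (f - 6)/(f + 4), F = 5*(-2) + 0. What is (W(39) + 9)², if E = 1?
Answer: 1600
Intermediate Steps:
F = -10 (F = -10 + 0 = -10)
S(f) = (-6 + f)/(4 + f)
W(T) = -10 - T (W(T) = ((-6 + 1)/(4 + 1))*T - 10 = (-5/5)*T - 10 = ((⅕)*(-5))*T - 10 = -T - 10 = -10 - T)
(W(39) + 9)² = ((-10 - 1*39) + 9)² = ((-10 - 39) + 9)² = (-49 + 9)² = (-40)² = 1600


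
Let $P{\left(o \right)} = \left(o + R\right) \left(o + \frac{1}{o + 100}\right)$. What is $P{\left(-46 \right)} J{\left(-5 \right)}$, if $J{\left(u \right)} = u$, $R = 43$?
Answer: $- \frac{12415}{18} \approx -689.72$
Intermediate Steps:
$P{\left(o \right)} = \left(43 + o\right) \left(o + \frac{1}{100 + o}\right)$ ($P{\left(o \right)} = \left(o + 43\right) \left(o + \frac{1}{o + 100}\right) = \left(43 + o\right) \left(o + \frac{1}{100 + o}\right)$)
$P{\left(-46 \right)} J{\left(-5 \right)} = \frac{43 + \left(-46\right)^{3} + 143 \left(-46\right)^{2} + 4301 \left(-46\right)}{100 - 46} \left(-5\right) = \frac{43 - 97336 + 143 \cdot 2116 - 197846}{54} \left(-5\right) = \frac{43 - 97336 + 302588 - 197846}{54} \left(-5\right) = \frac{1}{54} \cdot 7449 \left(-5\right) = \frac{2483}{18} \left(-5\right) = - \frac{12415}{18}$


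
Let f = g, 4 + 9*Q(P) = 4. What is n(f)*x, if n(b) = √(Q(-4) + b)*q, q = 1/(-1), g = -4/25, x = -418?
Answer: 836*I/5 ≈ 167.2*I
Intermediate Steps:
Q(P) = 0 (Q(P) = -4/9 + (⅑)*4 = -4/9 + 4/9 = 0)
g = -4/25 (g = -4*1/25 = -4/25 ≈ -0.16000)
q = -1
f = -4/25 ≈ -0.16000
n(b) = -√b (n(b) = √(0 + b)*(-1) = √b*(-1) = -√b)
n(f)*x = -√(-4/25)*(-418) = -2*I/5*(-418) = 836*I/5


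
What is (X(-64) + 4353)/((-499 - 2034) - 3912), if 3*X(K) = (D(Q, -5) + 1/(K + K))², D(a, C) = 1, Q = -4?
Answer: -42794957/63356928 ≈ -0.67546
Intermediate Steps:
X(K) = (1 + 1/(2*K))²/3 (X(K) = (1 + 1/(K + K))²/3 = (1 + 1/(2*K))²/3)
(X(-64) + 4353)/((-499 - 2034) - 3912) = ((1/12)*(1 + 2*(-64))²/(-64)² + 4353)/((-499 - 2034) - 3912) = ((1/12)*(1/4096)*(1 - 128)² + 4353)/(-2533 - 3912) = ((1/12)*(1/4096)*(-127)² + 4353)/(-6445) = ((1/12)*(1/4096)*16129 + 4353)*(-1/6445) = (16129/49152 + 4353)*(-1/6445) = (213974785/49152)*(-1/6445) = -42794957/63356928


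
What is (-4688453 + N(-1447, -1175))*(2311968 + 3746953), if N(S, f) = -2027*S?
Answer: -10635732980664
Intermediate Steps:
(-4688453 + N(-1447, -1175))*(2311968 + 3746953) = (-4688453 - 2027*(-1447))*(2311968 + 3746953) = (-4688453 + 2933069)*6058921 = -1755384*6058921 = -10635732980664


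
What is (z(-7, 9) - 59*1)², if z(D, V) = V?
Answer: 2500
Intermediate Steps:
(z(-7, 9) - 59*1)² = (9 - 59*1)² = (9 - 59)² = (-50)² = 2500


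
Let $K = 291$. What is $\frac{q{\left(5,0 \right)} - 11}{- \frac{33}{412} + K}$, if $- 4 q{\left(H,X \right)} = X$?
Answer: $- \frac{4532}{119859} \approx -0.037811$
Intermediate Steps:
$q{\left(H,X \right)} = - \frac{X}{4}$
$\frac{q{\left(5,0 \right)} - 11}{- \frac{33}{412} + K} = \frac{\left(- \frac{1}{4}\right) 0 - 11}{- \frac{33}{412} + 291} = \frac{0 - 11}{\left(-33\right) \frac{1}{412} + 291} = \frac{0 - 11}{- \frac{33}{412} + 291} = - \frac{11}{\frac{119859}{412}} = \left(-11\right) \frac{412}{119859} = - \frac{4532}{119859}$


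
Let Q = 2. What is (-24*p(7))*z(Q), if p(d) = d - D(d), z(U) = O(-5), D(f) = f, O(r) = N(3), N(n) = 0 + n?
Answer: 0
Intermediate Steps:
N(n) = n
O(r) = 3
z(U) = 3
p(d) = 0 (p(d) = d - d = 0)
(-24*p(7))*z(Q) = -24*0*3 = 0*3 = 0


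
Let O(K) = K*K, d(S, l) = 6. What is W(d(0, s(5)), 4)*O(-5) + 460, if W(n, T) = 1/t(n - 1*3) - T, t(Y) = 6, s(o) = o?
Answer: 2185/6 ≈ 364.17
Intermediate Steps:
O(K) = K²
W(n, T) = ⅙ - T (W(n, T) = 1/6 - T = ⅙ - T)
W(d(0, s(5)), 4)*O(-5) + 460 = (⅙ - 1*4)*(-5)² + 460 = (⅙ - 4)*25 + 460 = -23/6*25 + 460 = -575/6 + 460 = 2185/6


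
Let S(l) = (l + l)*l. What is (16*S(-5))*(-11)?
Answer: -8800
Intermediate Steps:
S(l) = 2*l² (S(l) = (2*l)*l = 2*l²)
(16*S(-5))*(-11) = (16*(2*(-5)²))*(-11) = (16*(2*25))*(-11) = (16*50)*(-11) = 800*(-11) = -8800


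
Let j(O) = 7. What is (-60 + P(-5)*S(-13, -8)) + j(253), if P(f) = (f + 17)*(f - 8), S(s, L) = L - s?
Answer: -833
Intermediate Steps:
P(f) = (-8 + f)*(17 + f) (P(f) = (17 + f)*(-8 + f) = (-8 + f)*(17 + f))
(-60 + P(-5)*S(-13, -8)) + j(253) = (-60 + (-136 + (-5)² + 9*(-5))*(-8 - 1*(-13))) + 7 = (-60 + (-136 + 25 - 45)*(-8 + 13)) + 7 = (-60 - 156*5) + 7 = (-60 - 780) + 7 = -840 + 7 = -833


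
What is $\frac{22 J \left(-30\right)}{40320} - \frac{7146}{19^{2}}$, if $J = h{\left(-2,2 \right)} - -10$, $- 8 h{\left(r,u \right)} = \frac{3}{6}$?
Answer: $- \frac{25821727}{1293824} \approx -19.958$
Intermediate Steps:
$h{\left(r,u \right)} = - \frac{1}{16}$ ($h{\left(r,u \right)} = - \frac{3 \cdot \frac{1}{6}}{8} = \left(- \frac{1}{8}\right) \frac{1}{2} = - \frac{1}{16}$)
$J = \frac{159}{16}$ ($J = - \frac{1}{16} - -10 = - \frac{1}{16} + 10 = \frac{159}{16} \approx 9.9375$)
$\frac{22 J \left(-30\right)}{40320} - \frac{7146}{19^{2}} = \frac{22 \cdot \frac{159}{16} \left(-30\right)}{40320} - \frac{7146}{19^{2}} = \frac{1749}{8} \left(-30\right) \frac{1}{40320} - \frac{7146}{361} = \left(- \frac{26235}{4}\right) \frac{1}{40320} - \frac{7146}{361} = - \frac{583}{3584} - \frac{7146}{361} = - \frac{25821727}{1293824}$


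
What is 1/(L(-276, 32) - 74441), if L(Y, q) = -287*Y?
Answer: 1/4771 ≈ 0.00020960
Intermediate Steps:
1/(L(-276, 32) - 74441) = 1/(-287*(-276) - 74441) = 1/(79212 - 74441) = 1/4771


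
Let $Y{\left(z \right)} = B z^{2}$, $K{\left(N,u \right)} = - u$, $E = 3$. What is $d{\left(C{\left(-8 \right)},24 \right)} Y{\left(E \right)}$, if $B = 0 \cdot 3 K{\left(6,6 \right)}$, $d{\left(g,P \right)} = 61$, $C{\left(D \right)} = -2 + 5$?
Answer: $0$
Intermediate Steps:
$C{\left(D \right)} = 3$
$B = 0$ ($B = 0 \cdot 3 \left(\left(-1\right) 6\right) = 0 \left(-6\right) = 0$)
$Y{\left(z \right)} = 0$ ($Y{\left(z \right)} = 0 z^{2} = 0$)
$d{\left(C{\left(-8 \right)},24 \right)} Y{\left(E \right)} = 61 \cdot 0 = 0$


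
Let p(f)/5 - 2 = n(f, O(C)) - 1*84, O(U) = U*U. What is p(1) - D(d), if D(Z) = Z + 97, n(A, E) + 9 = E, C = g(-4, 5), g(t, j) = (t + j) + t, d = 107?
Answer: -614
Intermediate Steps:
g(t, j) = j + 2*t (g(t, j) = (j + t) + t = j + 2*t)
C = -3 (C = 5 + 2*(-4) = 5 - 8 = -3)
O(U) = U²
n(A, E) = -9 + E
p(f) = -410 (p(f) = 10 + 5*((-9 + (-3)²) - 1*84) = 10 + 5*((-9 + 9) - 84) = 10 + 5*(0 - 84) = 10 + 5*(-84) = 10 - 420 = -410)
D(Z) = 97 + Z
p(1) - D(d) = -410 - (97 + 107) = -410 - 1*204 = -410 - 204 = -614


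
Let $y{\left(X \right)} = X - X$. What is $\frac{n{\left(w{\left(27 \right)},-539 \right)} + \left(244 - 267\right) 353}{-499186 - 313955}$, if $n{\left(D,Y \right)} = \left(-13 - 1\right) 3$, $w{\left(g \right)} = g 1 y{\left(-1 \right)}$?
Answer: $\frac{8161}{813141} \approx 0.010036$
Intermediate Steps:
$y{\left(X \right)} = 0$
$w{\left(g \right)} = 0$ ($w{\left(g \right)} = g 1 \cdot 0 = g 0 = 0$)
$n{\left(D,Y \right)} = -42$ ($n{\left(D,Y \right)} = \left(-14\right) 3 = -42$)
$\frac{n{\left(w{\left(27 \right)},-539 \right)} + \left(244 - 267\right) 353}{-499186 - 313955} = \frac{-42 + \left(244 - 267\right) 353}{-499186 - 313955} = \frac{-42 - 8119}{-813141} = \left(-42 - 8119\right) \left(- \frac{1}{813141}\right) = \left(-8161\right) \left(- \frac{1}{813141}\right) = \frac{8161}{813141}$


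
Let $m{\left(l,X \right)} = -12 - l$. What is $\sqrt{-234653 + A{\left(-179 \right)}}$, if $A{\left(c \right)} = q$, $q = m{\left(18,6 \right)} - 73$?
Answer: $6 i \sqrt{6521} \approx 484.52 i$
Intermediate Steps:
$q = -103$ ($q = \left(-12 - 18\right) - 73 = -30 - 73 = -103$)
$A{\left(c \right)} = -103$
$\sqrt{-234653 + A{\left(-179 \right)}} = \sqrt{-234653 - 103} = \sqrt{-234756} = 6 i \sqrt{6521}$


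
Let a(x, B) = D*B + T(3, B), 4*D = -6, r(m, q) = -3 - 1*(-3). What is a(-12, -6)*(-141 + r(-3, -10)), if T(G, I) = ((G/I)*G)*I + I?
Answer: -1692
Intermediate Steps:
r(m, q) = 0 (r(m, q) = -3 + 3 = 0)
D = -3/2 (D = (1/4)*(-6) = -3/2 ≈ -1.5000)
T(G, I) = I + G**2 (T(G, I) = (G**2/I)*I + I = G**2 + I = I + G**2)
a(x, B) = 9 - B/2 (a(x, B) = -3*B/2 + (B + 3**2) = -3*B/2 + (B + 9) = -3*B/2 + (9 + B) = 9 - B/2)
a(-12, -6)*(-141 + r(-3, -10)) = (9 - 1/2*(-6))*(-141 + 0) = (9 + 3)*(-141) = 12*(-141) = -1692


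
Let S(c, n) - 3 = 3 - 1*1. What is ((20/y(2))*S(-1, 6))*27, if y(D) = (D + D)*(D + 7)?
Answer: 75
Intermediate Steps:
S(c, n) = 5 (S(c, n) = 3 + (3 - 1*1) = 3 + (3 - 1) = 3 + 2 = 5)
y(D) = 2*D*(7 + D) (y(D) = (2*D)*(7 + D) = 2*D*(7 + D))
((20/y(2))*S(-1, 6))*27 = ((20/((2*2*(7 + 2))))*5)*27 = ((20/((2*2*9)))*5)*27 = ((20/36)*5)*27 = ((20*(1/36))*5)*27 = ((5/9)*5)*27 = (25/9)*27 = 75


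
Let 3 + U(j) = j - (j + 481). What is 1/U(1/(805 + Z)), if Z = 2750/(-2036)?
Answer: -1/484 ≈ -0.0020661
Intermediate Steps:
Z = -1375/1018 (Z = 2750*(-1/2036) = -1375/1018 ≈ -1.3507)
U(j) = -484 (U(j) = -3 + (j - (j + 481)) = -3 + (j - (481 + j)) = -3 + (j + (-481 - j)) = -3 - 481 = -484)
1/U(1/(805 + Z)) = 1/(-484) = -1/484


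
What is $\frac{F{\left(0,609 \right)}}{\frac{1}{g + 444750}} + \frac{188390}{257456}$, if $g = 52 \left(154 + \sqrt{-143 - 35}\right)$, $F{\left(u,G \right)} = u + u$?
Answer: $\frac{94195}{128728} \approx 0.73174$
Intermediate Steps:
$F{\left(u,G \right)} = 2 u$
$g = 8008 + 52 i \sqrt{178}$ ($g = 52 \left(154 + \sqrt{-178}\right) = 52 \left(154 + i \sqrt{178}\right) = 8008 + 52 i \sqrt{178} \approx 8008.0 + 693.77 i$)
$\frac{F{\left(0,609 \right)}}{\frac{1}{g + 444750}} + \frac{188390}{257456} = \frac{2 \cdot 0}{\frac{1}{\left(8008 + 52 i \sqrt{178}\right) + 444750}} + \frac{188390}{257456} = \frac{0}{\frac{1}{452758 + 52 i \sqrt{178}}} + 188390 \cdot \frac{1}{257456} = 0 \left(452758 + 52 i \sqrt{178}\right) + \frac{94195}{128728} = 0 + \frac{94195}{128728} = \frac{94195}{128728}$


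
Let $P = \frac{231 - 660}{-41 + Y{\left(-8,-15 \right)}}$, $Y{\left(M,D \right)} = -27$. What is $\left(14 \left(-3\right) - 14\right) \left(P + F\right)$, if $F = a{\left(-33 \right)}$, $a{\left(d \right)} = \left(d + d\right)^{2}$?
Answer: $- \frac{4152918}{17} \approx -2.4429 \cdot 10^{5}$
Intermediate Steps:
$a{\left(d \right)} = 4 d^{2}$ ($a{\left(d \right)} = \left(2 d\right)^{2} = 4 d^{2}$)
$F = 4356$ ($F = 4 \left(-33\right)^{2} = 4 \cdot 1089 = 4356$)
$P = \frac{429}{68}$ ($P = \frac{231 - 660}{-41 - 27} = - \frac{429}{-68} = \left(-429\right) \left(- \frac{1}{68}\right) = \frac{429}{68} \approx 6.3088$)
$\left(14 \left(-3\right) - 14\right) \left(P + F\right) = \left(14 \left(-3\right) - 14\right) \left(\frac{429}{68} + 4356\right) = \left(-42 - 14\right) \frac{296637}{68} = \left(-56\right) \frac{296637}{68} = - \frac{4152918}{17}$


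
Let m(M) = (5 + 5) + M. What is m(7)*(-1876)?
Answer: -31892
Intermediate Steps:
m(M) = 10 + M
m(7)*(-1876) = (10 + 7)*(-1876) = 17*(-1876) = -31892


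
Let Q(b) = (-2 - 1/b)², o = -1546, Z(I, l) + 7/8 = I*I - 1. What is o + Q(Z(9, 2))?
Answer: -617842118/400689 ≈ -1541.9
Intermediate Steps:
Z(I, l) = -15/8 + I² (Z(I, l) = -7/8 + (I*I - 1) = -7/8 + (I² - 1) = -7/8 + (-1 + I²) = -15/8 + I²)
o + Q(Z(9, 2)) = -1546 + (1 + 2*(-15/8 + 9²))²/(-15/8 + 9²)² = -1546 + (1 + 2*(-15/8 + 81))²/(-15/8 + 81)² = -1546 + (1 + 2*(633/8))²/(633/8)² = -1546 + 64*(1 + 633/4)²/400689 = -1546 + 64*(637/4)²/400689 = -1546 + (64/400689)*(405769/16) = -1546 + 1623076/400689 = -617842118/400689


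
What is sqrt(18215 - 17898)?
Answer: sqrt(317) ≈ 17.805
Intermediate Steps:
sqrt(18215 - 17898) = sqrt(317)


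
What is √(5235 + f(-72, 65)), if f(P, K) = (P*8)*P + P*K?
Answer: √42027 ≈ 205.00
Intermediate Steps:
f(P, K) = 8*P² + K*P (f(P, K) = (8*P)*P + K*P = 8*P² + K*P)
√(5235 + f(-72, 65)) = √(5235 - 72*(65 + 8*(-72))) = √(5235 - 72*(65 - 576)) = √(5235 - 72*(-511)) = √(5235 + 36792) = √42027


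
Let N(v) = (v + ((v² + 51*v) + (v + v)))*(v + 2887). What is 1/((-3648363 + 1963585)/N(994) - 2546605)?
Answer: -2021442136/5147814651590669 ≈ -3.9268e-7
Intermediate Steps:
N(v) = (2887 + v)*(v² + 54*v) (N(v) = (v + ((v² + 51*v) + 2*v))*(2887 + v) = (v + (v² + 53*v))*(2887 + v) = (v² + 54*v)*(2887 + v) = (2887 + v)*(v² + 54*v))
1/((-3648363 + 1963585)/N(994) - 2546605) = 1/((-3648363 + 1963585)/((994*(155898 + 994² + 2941*994))) - 2546605) = 1/(-1684778*1/(994*(155898 + 988036 + 2923354)) - 2546605) = 1/(-1684778/(994*4067288) - 2546605) = 1/(-1684778/4042884272 - 2546605) = 1/(-1684778*1/4042884272 - 2546605) = 1/(-842389/2021442136 - 2546605) = 1/(-5147814651590669/2021442136) = -2021442136/5147814651590669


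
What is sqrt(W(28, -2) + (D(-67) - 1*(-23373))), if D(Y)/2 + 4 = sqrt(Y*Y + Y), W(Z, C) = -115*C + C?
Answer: sqrt(23593 + 2*sqrt(4422)) ≈ 154.03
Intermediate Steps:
W(Z, C) = -114*C
D(Y) = -8 + 2*sqrt(Y + Y**2) (D(Y) = -8 + 2*sqrt(Y*Y + Y) = -8 + 2*sqrt(Y**2 + Y) = -8 + 2*sqrt(Y + Y**2))
sqrt(W(28, -2) + (D(-67) - 1*(-23373))) = sqrt(-114*(-2) + ((-8 + 2*sqrt(-67*(1 - 67))) - 1*(-23373))) = sqrt(228 + ((-8 + 2*sqrt(-67*(-66))) + 23373)) = sqrt(228 + ((-8 + 2*sqrt(4422)) + 23373)) = sqrt(228 + (23365 + 2*sqrt(4422))) = sqrt(23593 + 2*sqrt(4422))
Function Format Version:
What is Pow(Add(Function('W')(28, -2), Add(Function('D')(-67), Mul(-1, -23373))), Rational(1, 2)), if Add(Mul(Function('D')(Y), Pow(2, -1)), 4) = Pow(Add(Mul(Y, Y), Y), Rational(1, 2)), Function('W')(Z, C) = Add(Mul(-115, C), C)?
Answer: Pow(Add(23593, Mul(2, Pow(4422, Rational(1, 2)))), Rational(1, 2)) ≈ 154.03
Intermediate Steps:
Function('W')(Z, C) = Mul(-114, C)
Function('D')(Y) = Add(-8, Mul(2, Pow(Add(Y, Pow(Y, 2)), Rational(1, 2)))) (Function('D')(Y) = Add(-8, Mul(2, Pow(Add(Mul(Y, Y), Y), Rational(1, 2)))) = Add(-8, Mul(2, Pow(Add(Pow(Y, 2), Y), Rational(1, 2)))) = Add(-8, Mul(2, Pow(Add(Y, Pow(Y, 2)), Rational(1, 2)))))
Pow(Add(Function('W')(28, -2), Add(Function('D')(-67), Mul(-1, -23373))), Rational(1, 2)) = Pow(Add(Mul(-114, -2), Add(Add(-8, Mul(2, Pow(Mul(-67, Add(1, -67)), Rational(1, 2)))), Mul(-1, -23373))), Rational(1, 2)) = Pow(Add(228, Add(Add(-8, Mul(2, Pow(Mul(-67, -66), Rational(1, 2)))), 23373)), Rational(1, 2)) = Pow(Add(228, Add(Add(-8, Mul(2, Pow(4422, Rational(1, 2)))), 23373)), Rational(1, 2)) = Pow(Add(228, Add(23365, Mul(2, Pow(4422, Rational(1, 2))))), Rational(1, 2)) = Pow(Add(23593, Mul(2, Pow(4422, Rational(1, 2)))), Rational(1, 2))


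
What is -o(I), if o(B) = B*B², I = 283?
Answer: -22665187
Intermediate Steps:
o(B) = B³
-o(I) = -1*283³ = -1*22665187 = -22665187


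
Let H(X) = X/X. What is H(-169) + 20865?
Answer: 20866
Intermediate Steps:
H(X) = 1
H(-169) + 20865 = 1 + 20865 = 20866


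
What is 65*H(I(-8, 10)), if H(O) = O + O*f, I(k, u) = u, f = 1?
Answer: 1300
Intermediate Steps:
H(O) = 2*O (H(O) = O + O*1 = O + O = 2*O)
65*H(I(-8, 10)) = 65*(2*10) = 65*20 = 1300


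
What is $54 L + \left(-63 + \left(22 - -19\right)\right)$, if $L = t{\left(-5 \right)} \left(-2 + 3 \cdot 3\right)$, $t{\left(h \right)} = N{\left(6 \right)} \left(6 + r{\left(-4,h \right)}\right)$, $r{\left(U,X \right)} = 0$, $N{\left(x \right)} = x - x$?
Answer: $-22$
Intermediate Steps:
$N{\left(x \right)} = 0$
$t{\left(h \right)} = 0$ ($t{\left(h \right)} = 0 \left(6 + 0\right) = 0 \cdot 6 = 0$)
$L = 0$ ($L = 0 \left(-2 + 3 \cdot 3\right) = 0 \left(-2 + 9\right) = 0 \cdot 7 = 0$)
$54 L + \left(-63 + \left(22 - -19\right)\right) = 54 \cdot 0 + \left(-63 + \left(22 - -19\right)\right) = 0 + \left(-63 + \left(22 + 19\right)\right) = 0 + \left(-63 + 41\right) = 0 - 22 = -22$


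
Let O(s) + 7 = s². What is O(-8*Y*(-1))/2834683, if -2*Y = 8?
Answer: 1017/2834683 ≈ 0.00035877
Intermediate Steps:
Y = -4 (Y = -½*8 = -4)
O(s) = -7 + s²
O(-8*Y*(-1))/2834683 = (-7 + (-8*(-4)*(-1))²)/2834683 = (-7 + (32*(-1))²)*(1/2834683) = (-7 + (-32)²)*(1/2834683) = (-7 + 1024)*(1/2834683) = 1017*(1/2834683) = 1017/2834683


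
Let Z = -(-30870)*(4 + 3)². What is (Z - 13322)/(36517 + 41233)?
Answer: 749654/38875 ≈ 19.284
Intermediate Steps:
Z = 1512630 (Z = -(-30870)*7² = -(-30870)*49 = -6174*(-245) = 1512630)
(Z - 13322)/(36517 + 41233) = (1512630 - 13322)/(36517 + 41233) = 1499308/77750 = 1499308*(1/77750) = 749654/38875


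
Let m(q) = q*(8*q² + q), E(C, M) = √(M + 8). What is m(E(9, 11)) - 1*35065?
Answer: -35046 + 152*√19 ≈ -34383.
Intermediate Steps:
E(C, M) = √(8 + M)
m(q) = q*(q + 8*q²)
m(E(9, 11)) - 1*35065 = (√(8 + 11))²*(1 + 8*√(8 + 11)) - 1*35065 = (√19)²*(1 + 8*√19) - 35065 = 19*(1 + 8*√19) - 35065 = (19 + 152*√19) - 35065 = -35046 + 152*√19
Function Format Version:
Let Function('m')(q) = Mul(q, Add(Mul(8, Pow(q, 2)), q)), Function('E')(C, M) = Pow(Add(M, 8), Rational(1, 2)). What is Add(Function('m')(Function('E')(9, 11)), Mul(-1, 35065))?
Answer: Add(-35046, Mul(152, Pow(19, Rational(1, 2)))) ≈ -34383.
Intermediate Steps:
Function('E')(C, M) = Pow(Add(8, M), Rational(1, 2))
Function('m')(q) = Mul(q, Add(q, Mul(8, Pow(q, 2))))
Add(Function('m')(Function('E')(9, 11)), Mul(-1, 35065)) = Add(Mul(Pow(Pow(Add(8, 11), Rational(1, 2)), 2), Add(1, Mul(8, Pow(Add(8, 11), Rational(1, 2))))), Mul(-1, 35065)) = Add(Mul(Pow(Pow(19, Rational(1, 2)), 2), Add(1, Mul(8, Pow(19, Rational(1, 2))))), -35065) = Add(Mul(19, Add(1, Mul(8, Pow(19, Rational(1, 2))))), -35065) = Add(Add(19, Mul(152, Pow(19, Rational(1, 2)))), -35065) = Add(-35046, Mul(152, Pow(19, Rational(1, 2))))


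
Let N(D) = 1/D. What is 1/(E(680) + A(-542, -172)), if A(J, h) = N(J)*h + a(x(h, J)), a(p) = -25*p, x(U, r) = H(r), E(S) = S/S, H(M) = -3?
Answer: 271/20682 ≈ 0.013103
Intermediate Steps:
E(S) = 1
x(U, r) = -3
A(J, h) = 75 + h/J (A(J, h) = h/J - 25*(-3) = h/J + 75 = 75 + h/J)
1/(E(680) + A(-542, -172)) = 1/(1 + (75 - 172/(-542))) = 1/(1 + (75 - 172*(-1/542))) = 1/(1 + (75 + 86/271)) = 1/(1 + 20411/271) = 1/(20682/271) = 271/20682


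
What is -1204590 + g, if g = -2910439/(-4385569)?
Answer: -5282809651271/4385569 ≈ -1.2046e+6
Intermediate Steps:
g = 2910439/4385569 (g = -2910439*(-1/4385569) = 2910439/4385569 ≈ 0.66364)
-1204590 + g = -1204590 + 2910439/4385569 = -5282809651271/4385569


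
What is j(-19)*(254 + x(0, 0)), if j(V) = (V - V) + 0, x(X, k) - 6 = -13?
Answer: 0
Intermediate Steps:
x(X, k) = -7 (x(X, k) = 6 - 13 = -7)
j(V) = 0 (j(V) = 0 + 0 = 0)
j(-19)*(254 + x(0, 0)) = 0*(254 - 7) = 0*247 = 0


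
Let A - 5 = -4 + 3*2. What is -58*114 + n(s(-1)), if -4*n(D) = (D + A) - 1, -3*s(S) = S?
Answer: -79363/12 ≈ -6613.6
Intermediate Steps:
A = 7 (A = 5 + (-4 + 3*2) = 5 + (-4 + 6) = 5 + 2 = 7)
s(S) = -S/3
n(D) = -3/2 - D/4 (n(D) = -((D + 7) - 1)/4 = -((7 + D) - 1)/4 = -(6 + D)/4 = -3/2 - D/4)
-58*114 + n(s(-1)) = -58*114 + (-3/2 - (-1)*(-1)/12) = -6612 + (-3/2 - 1/4*1/3) = -6612 + (-3/2 - 1/12) = -6612 - 19/12 = -79363/12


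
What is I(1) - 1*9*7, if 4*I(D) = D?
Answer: -251/4 ≈ -62.750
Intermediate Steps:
I(D) = D/4
I(1) - 1*9*7 = (1/4)*1 - 1*9*7 = 1/4 - 9*7 = 1/4 - 63 = -251/4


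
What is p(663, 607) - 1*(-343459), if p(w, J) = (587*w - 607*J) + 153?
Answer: 364344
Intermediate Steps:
p(w, J) = 153 - 607*J + 587*w (p(w, J) = (-607*J + 587*w) + 153 = 153 - 607*J + 587*w)
p(663, 607) - 1*(-343459) = (153 - 607*607 + 587*663) - 1*(-343459) = (153 - 368449 + 389181) + 343459 = 20885 + 343459 = 364344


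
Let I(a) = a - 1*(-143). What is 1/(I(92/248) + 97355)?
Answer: 62/6044899 ≈ 1.0257e-5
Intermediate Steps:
I(a) = 143 + a (I(a) = a + 143 = 143 + a)
1/(I(92/248) + 97355) = 1/((143 + 92/248) + 97355) = 1/((143 + 92*(1/248)) + 97355) = 1/((143 + 23/62) + 97355) = 1/(8889/62 + 97355) = 1/(6044899/62) = 62/6044899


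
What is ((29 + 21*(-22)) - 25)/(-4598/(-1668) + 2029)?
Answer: -381972/1694485 ≈ -0.22542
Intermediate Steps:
((29 + 21*(-22)) - 25)/(-4598/(-1668) + 2029) = ((29 - 462) - 25)/(-4598*(-1/1668) + 2029) = (-433 - 25)/(2299/834 + 2029) = -458/1694485/834 = -458*834/1694485 = -381972/1694485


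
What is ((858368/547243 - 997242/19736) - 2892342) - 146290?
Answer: -16409466460148447/5400193924 ≈ -3.0387e+6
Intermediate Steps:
((858368/547243 - 997242/19736) - 2892342) - 146290 = ((858368*(1/547243) - 997242*1/19736) - 2892342) - 146290 = ((858368/547243 - 498621/9868) - 2892342) - 146290 = (-264396476479/5400193924 - 2892342) - 146290 = -15619472091006487/5400193924 - 146290 = -16409466460148447/5400193924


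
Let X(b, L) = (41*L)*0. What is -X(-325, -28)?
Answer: 0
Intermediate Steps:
X(b, L) = 0
-X(-325, -28) = -1*0 = 0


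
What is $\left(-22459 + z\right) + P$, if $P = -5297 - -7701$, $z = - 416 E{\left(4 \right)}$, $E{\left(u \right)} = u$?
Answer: $-21719$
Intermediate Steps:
$z = -1664$ ($z = \left(-416\right) 4 = -1664$)
$P = 2404$ ($P = -5297 + 7701 = 2404$)
$\left(-22459 + z\right) + P = \left(-22459 - 1664\right) + 2404 = -24123 + 2404 = -21719$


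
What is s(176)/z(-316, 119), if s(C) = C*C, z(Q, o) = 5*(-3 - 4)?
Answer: -30976/35 ≈ -885.03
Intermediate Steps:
z(Q, o) = -35 (z(Q, o) = 5*(-7) = -35)
s(C) = C²
s(176)/z(-316, 119) = 176²/(-35) = 30976*(-1/35) = -30976/35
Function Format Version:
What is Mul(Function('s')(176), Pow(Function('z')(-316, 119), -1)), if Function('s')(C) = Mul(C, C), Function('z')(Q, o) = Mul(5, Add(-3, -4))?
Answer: Rational(-30976, 35) ≈ -885.03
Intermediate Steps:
Function('z')(Q, o) = -35 (Function('z')(Q, o) = Mul(5, -7) = -35)
Function('s')(C) = Pow(C, 2)
Mul(Function('s')(176), Pow(Function('z')(-316, 119), -1)) = Mul(Pow(176, 2), Pow(-35, -1)) = Mul(30976, Rational(-1, 35)) = Rational(-30976, 35)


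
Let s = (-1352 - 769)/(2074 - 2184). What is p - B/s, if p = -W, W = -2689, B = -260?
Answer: 5731969/2121 ≈ 2702.5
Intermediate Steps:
s = 2121/110 (s = -2121/(-110) = -2121*(-1/110) = 2121/110 ≈ 19.282)
p = 2689 (p = -1*(-2689) = 2689)
p - B/s = 2689 - (-260)/2121/110 = 2689 - (-260)*110/2121 = 2689 - 1*(-28600/2121) = 2689 + 28600/2121 = 5731969/2121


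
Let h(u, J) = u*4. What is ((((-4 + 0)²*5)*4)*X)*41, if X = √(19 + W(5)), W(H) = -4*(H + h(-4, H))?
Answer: 39360*√7 ≈ 1.0414e+5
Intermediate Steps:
h(u, J) = 4*u
W(H) = 64 - 4*H (W(H) = -4*(H + 4*(-4)) = -4*(H - 16) = -4*(-16 + H) = 64 - 4*H)
X = 3*√7 (X = √(19 + (64 - 4*5)) = √(19 + (64 - 20)) = √(19 + 44) = √63 = 3*√7 ≈ 7.9373)
((((-4 + 0)²*5)*4)*X)*41 = ((((-4 + 0)²*5)*4)*(3*√7))*41 = ((((-4)²*5)*4)*(3*√7))*41 = (((16*5)*4)*(3*√7))*41 = ((80*4)*(3*√7))*41 = (320*(3*√7))*41 = (960*√7)*41 = 39360*√7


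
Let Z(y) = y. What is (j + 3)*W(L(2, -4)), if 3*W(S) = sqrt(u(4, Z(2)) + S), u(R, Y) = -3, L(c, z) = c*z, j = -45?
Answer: -14*I*sqrt(11) ≈ -46.433*I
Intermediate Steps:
W(S) = sqrt(-3 + S)/3
(j + 3)*W(L(2, -4)) = (-45 + 3)*(sqrt(-3 + 2*(-4))/3) = -14*sqrt(-3 - 8) = -14*sqrt(-11) = -14*I*sqrt(11)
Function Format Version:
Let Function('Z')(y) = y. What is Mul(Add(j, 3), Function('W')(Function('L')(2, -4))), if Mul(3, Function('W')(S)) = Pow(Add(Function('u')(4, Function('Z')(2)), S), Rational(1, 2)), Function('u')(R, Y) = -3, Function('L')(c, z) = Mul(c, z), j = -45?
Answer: Mul(-14, I, Pow(11, Rational(1, 2))) ≈ Mul(-46.433, I)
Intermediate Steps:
Function('W')(S) = Mul(Rational(1, 3), Pow(Add(-3, S), Rational(1, 2)))
Mul(Add(j, 3), Function('W')(Function('L')(2, -4))) = Mul(Add(-45, 3), Mul(Rational(1, 3), Pow(Add(-3, Mul(2, -4)), Rational(1, 2)))) = Mul(-42, Mul(Rational(1, 3), Pow(Add(-3, -8), Rational(1, 2)))) = Mul(-42, Mul(Rational(1, 3), Pow(-11, Rational(1, 2)))) = Mul(-42, Mul(Rational(1, 3), Mul(I, Pow(11, Rational(1, 2))))) = Mul(-42, Mul(Rational(1, 3), I, Pow(11, Rational(1, 2)))) = Mul(-14, I, Pow(11, Rational(1, 2)))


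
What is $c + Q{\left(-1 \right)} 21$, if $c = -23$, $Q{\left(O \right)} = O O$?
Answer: $-2$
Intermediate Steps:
$Q{\left(O \right)} = O^{2}$
$c + Q{\left(-1 \right)} 21 = -23 + \left(-1\right)^{2} \cdot 21 = -23 + 1 \cdot 21 = -23 + 21 = -2$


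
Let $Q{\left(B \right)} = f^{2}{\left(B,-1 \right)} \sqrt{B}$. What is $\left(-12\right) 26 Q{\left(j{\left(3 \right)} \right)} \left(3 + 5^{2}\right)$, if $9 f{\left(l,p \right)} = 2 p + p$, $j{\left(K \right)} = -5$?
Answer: $- \frac{2912 i \sqrt{5}}{3} \approx - 2170.5 i$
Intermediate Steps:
$f{\left(l,p \right)} = \frac{p}{3}$ ($f{\left(l,p \right)} = \frac{2 p + p}{9} = \frac{3 p}{9} = \frac{p}{3}$)
$Q{\left(B \right)} = \frac{\sqrt{B}}{9}$ ($Q{\left(B \right)} = \left(\frac{1}{3} \left(-1\right)\right)^{2} \sqrt{B} = \left(- \frac{1}{3}\right)^{2} \sqrt{B} = \frac{\sqrt{B}}{9}$)
$\left(-12\right) 26 Q{\left(j{\left(3 \right)} \right)} \left(3 + 5^{2}\right) = \left(-12\right) 26 \frac{\sqrt{-5}}{9} \left(3 + 5^{2}\right) = - 312 \frac{i \sqrt{5}}{9} \left(3 + 25\right) = - 312 \frac{i \sqrt{5}}{9} \cdot 28 = - 312 \frac{28 i \sqrt{5}}{9} = - \frac{2912 i \sqrt{5}}{3}$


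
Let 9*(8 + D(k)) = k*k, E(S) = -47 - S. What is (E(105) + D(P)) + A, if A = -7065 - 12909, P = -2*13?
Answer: -180530/9 ≈ -20059.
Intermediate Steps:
P = -26
D(k) = -8 + k²/9 (D(k) = -8 + (k*k)/9 = -8 + k²/9)
A = -19974
(E(105) + D(P)) + A = ((-47 - 1*105) + (-8 + (⅑)*(-26)²)) - 19974 = ((-47 - 105) + (-8 + (⅑)*676)) - 19974 = (-152 + (-8 + 676/9)) - 19974 = (-152 + 604/9) - 19974 = -764/9 - 19974 = -180530/9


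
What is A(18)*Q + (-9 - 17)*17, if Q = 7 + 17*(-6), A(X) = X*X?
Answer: -31222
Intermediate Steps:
A(X) = X²
Q = -95 (Q = 7 - 102 = -95)
A(18)*Q + (-9 - 17)*17 = 18²*(-95) + (-9 - 17)*17 = 324*(-95) - 26*17 = -30780 - 442 = -31222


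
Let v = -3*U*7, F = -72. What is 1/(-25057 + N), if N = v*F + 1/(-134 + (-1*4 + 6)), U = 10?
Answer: -132/1311685 ≈ -0.00010063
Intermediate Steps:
v = -210 (v = -3*10*7 = -30*7 = -210)
N = 1995839/132 (N = -210*(-72) + 1/(-134 + (-1*4 + 6)) = 15120 + 1/(-134 + (-4 + 6)) = 15120 + 1/(-134 + 2) = 15120 + 1/(-132) = 15120 - 1/132 = 1995839/132 ≈ 15120.)
1/(-25057 + N) = 1/(-25057 + 1995839/132) = 1/(-1311685/132) = -132/1311685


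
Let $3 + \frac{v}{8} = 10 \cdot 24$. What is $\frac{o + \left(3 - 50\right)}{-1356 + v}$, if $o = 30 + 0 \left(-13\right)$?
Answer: $- \frac{17}{540} \approx -0.031482$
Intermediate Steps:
$o = 30$ ($o = 30 + 0 = 30$)
$v = 1896$ ($v = -24 + 8 \cdot 10 \cdot 24 = -24 + 8 \cdot 240 = -24 + 1920 = 1896$)
$\frac{o + \left(3 - 50\right)}{-1356 + v} = \frac{30 + \left(3 - 50\right)}{-1356 + 1896} = \frac{30 + \left(3 - 50\right)}{540} = \left(30 - 47\right) \frac{1}{540} = \left(-17\right) \frac{1}{540} = - \frac{17}{540}$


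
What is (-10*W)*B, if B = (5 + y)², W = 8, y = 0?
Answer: -2000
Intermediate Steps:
B = 25 (B = (5 + 0)² = 5² = 25)
(-10*W)*B = -10*8*25 = -80*25 = -2000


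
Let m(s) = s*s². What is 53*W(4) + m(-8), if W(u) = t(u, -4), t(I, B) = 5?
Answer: -247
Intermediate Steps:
W(u) = 5
m(s) = s³
53*W(4) + m(-8) = 53*5 + (-8)³ = 265 - 512 = -247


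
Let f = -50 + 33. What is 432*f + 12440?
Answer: 5096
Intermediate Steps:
f = -17
432*f + 12440 = 432*(-17) + 12440 = -7344 + 12440 = 5096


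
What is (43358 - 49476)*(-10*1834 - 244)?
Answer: 113696912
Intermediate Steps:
(43358 - 49476)*(-10*1834 - 244) = -6118*(-18340 - 244) = -6118*(-18584) = 113696912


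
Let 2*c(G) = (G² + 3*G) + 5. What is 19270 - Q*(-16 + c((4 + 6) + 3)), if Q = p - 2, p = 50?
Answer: 14926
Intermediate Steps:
c(G) = 5/2 + G²/2 + 3*G/2 (c(G) = ((G² + 3*G) + 5)/2 = (5 + G² + 3*G)/2 = 5/2 + G²/2 + 3*G/2)
Q = 48 (Q = 50 - 2 = 48)
19270 - Q*(-16 + c((4 + 6) + 3)) = 19270 - 48*(-16 + (5/2 + ((4 + 6) + 3)²/2 + 3*((4 + 6) + 3)/2)) = 19270 - 48*(-16 + (5/2 + (10 + 3)²/2 + 3*(10 + 3)/2)) = 19270 - 48*(-16 + (5/2 + (½)*13² + (3/2)*13)) = 19270 - 48*(-16 + (5/2 + (½)*169 + 39/2)) = 19270 - 48*(-16 + (5/2 + 169/2 + 39/2)) = 19270 - 48*(-16 + 213/2) = 19270 - 48*181/2 = 19270 - 1*4344 = 19270 - 4344 = 14926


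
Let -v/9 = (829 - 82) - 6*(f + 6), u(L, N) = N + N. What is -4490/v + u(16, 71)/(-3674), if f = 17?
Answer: 7858979/10068597 ≈ 0.78054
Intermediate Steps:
u(L, N) = 2*N
v = -5481 (v = -9*((829 - 82) - 6*(17 + 6)) = -9*(747 - 6*23) = -9*(747 - 138) = -9*609 = -5481)
-4490/v + u(16, 71)/(-3674) = -4490/(-5481) + (2*71)/(-3674) = -4490*(-1/5481) + 142*(-1/3674) = 4490/5481 - 71/1837 = 7858979/10068597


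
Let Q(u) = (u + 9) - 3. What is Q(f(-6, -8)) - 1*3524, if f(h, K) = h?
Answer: -3524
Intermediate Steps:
Q(u) = 6 + u (Q(u) = (9 + u) - 3 = 6 + u)
Q(f(-6, -8)) - 1*3524 = (6 - 6) - 1*3524 = 0 - 3524 = -3524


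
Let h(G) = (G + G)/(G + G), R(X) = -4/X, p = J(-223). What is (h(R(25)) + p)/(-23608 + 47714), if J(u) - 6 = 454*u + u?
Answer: -50729/12053 ≈ -4.2088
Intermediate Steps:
J(u) = 6 + 455*u (J(u) = 6 + (454*u + u) = 6 + 455*u)
p = -101459 (p = 6 + 455*(-223) = 6 - 101465 = -101459)
h(G) = 1 (h(G) = (2*G)/((2*G)) = (2*G)*(1/(2*G)) = 1)
(h(R(25)) + p)/(-23608 + 47714) = (1 - 101459)/(-23608 + 47714) = -101458/24106 = -101458*1/24106 = -50729/12053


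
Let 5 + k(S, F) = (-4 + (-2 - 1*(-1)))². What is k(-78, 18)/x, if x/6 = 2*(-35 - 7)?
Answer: -5/126 ≈ -0.039683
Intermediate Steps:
x = -504 (x = 6*(2*(-35 - 7)) = 6*(2*(-42)) = 6*(-84) = -504)
k(S, F) = 20 (k(S, F) = -5 + (-4 + (-2 - 1*(-1)))² = -5 + (-4 + (-2 + 1))² = -5 + (-4 - 1)² = -5 + (-5)² = -5 + 25 = 20)
k(-78, 18)/x = 20/(-504) = 20*(-1/504) = -5/126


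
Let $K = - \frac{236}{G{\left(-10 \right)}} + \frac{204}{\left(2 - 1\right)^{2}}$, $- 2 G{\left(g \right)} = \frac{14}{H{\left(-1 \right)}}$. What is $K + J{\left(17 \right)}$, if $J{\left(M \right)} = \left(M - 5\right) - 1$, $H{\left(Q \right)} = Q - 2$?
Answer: $\frac{797}{7} \approx 113.86$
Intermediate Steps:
$H{\left(Q \right)} = -2 + Q$
$G{\left(g \right)} = \frac{7}{3}$ ($G{\left(g \right)} = - \frac{14 \frac{1}{-2 - 1}}{2} = - \frac{14 \frac{1}{-3}}{2} = - \frac{14 \left(- \frac{1}{3}\right)}{2} = \left(- \frac{1}{2}\right) \left(- \frac{14}{3}\right) = \frac{7}{3}$)
$J{\left(M \right)} = -6 + M$ ($J{\left(M \right)} = \left(-5 + M\right) - 1 = -6 + M$)
$K = \frac{720}{7}$ ($K = - \frac{236}{\frac{7}{3}} + \frac{204}{\left(2 - 1\right)^{2}} = \left(-236\right) \frac{3}{7} + \frac{204}{1^{2}} = - \frac{708}{7} + \frac{204}{1} = - \frac{708}{7} + 204 \cdot 1 = - \frac{708}{7} + 204 = \frac{720}{7} \approx 102.86$)
$K + J{\left(17 \right)} = \frac{720}{7} + \left(-6 + 17\right) = \frac{720}{7} + 11 = \frac{797}{7}$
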